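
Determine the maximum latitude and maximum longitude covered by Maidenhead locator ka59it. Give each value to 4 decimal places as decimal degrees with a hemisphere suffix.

Field K=10, A=0: +10·20° lon, +0·10° lat → SW at lon 20°, lat -90°.
Square 5, 9: +5·2° lon, +9·1° lat → SW at lon 30°, lat -81°.
Subsquare i=8, t=19: +8·0.0833333° lon, +19·0.0416667° lat → SW at lon 30.6667°, lat -80.2083°.
Cell spans 0.0833333° lon × 0.0416667° lat. NE corner is SW corner plus one full cell.
latitude 80.1667° S, longitude 30.7500° E.

80.1667° S, 30.7500° E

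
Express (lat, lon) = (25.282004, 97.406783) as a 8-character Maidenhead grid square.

Shift to the Maidenhead origin (180°W, 90°S): lon 277.40678, lat 115.28200.
Field: 277.40678/20 → 13 → N, 115.28200/10 → 11 → L; chars NL.
Square: 17.40678/2 → 8, 5.28200/1 → 5; chars 85.
Subsquare: 1.40678/0.0833333 → 16 → q, 0.28200/0.0416667 → 6 → g; chars qg.
Extended square: 0.07345/0.00833333 → 8, 0.03200/0.00416667 → 7; chars 87.

NL85qg87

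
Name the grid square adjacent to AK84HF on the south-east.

Longitude subsquare h = 7; +1 → 8 = i.
Latitude subsquare f = 5; −1 → 4 = e.

AK84ie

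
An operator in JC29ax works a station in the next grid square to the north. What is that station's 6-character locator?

JD20aa

Latitude subsquare x = 23; +1 → 24, wraps to 0 = a, carry into square.
Latitude square 9; +1 → 10, wraps to 0, carry into field.
Latitude field C = 2; +1 → 3 = D.
The longitude characters are unchanged.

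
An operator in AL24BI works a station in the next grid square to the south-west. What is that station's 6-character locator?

AL24ah

Longitude subsquare b = 1; −1 → 0 = a.
Latitude subsquare i = 8; −1 → 7 = h.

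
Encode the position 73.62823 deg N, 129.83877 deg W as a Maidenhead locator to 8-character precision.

CQ53bp90

Shift to the Maidenhead origin (180°W, 90°S): lon 50.16123, lat 163.62823.
Field: 50.16123/20 → 2 → C, 163.62823/10 → 16 → Q; chars CQ.
Square: 10.16123/2 → 5, 3.62823/1 → 3; chars 53.
Subsquare: 0.16123/0.0833333 → 1 → b, 0.62823/0.0416667 → 15 → p; chars bp.
Extended square: 0.07790/0.00833333 → 9, 0.00323/0.00416667 → 0; chars 90.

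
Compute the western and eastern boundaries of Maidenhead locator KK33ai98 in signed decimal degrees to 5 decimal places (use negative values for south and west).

Field K=10, K=10: +10·20° lon, +10·10° lat → SW at lon 20°, lat 10°.
Square 3, 3: +3·2° lon, +3·1° lat → SW at lon 26°, lat 13°.
Subsquare a=0, i=8: +0·0.0833333° lon, +8·0.0416667° lat → SW at lon 26°, lat 13.3333°.
Extended square 9, 8: +9·0.00833333° lon, +8·0.00416667° lat → SW at lon 26.075°, lat 13.3667°.
Cell spans 0.00833333° lon × 0.00416667° lat.
west 26.07500, east 26.08333.

26.07500, 26.08333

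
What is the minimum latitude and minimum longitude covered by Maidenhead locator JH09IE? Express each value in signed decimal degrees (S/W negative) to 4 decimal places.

-10.8333, 0.6667

Field J=9, H=7: +9·20° lon, +7·10° lat → SW at lon 0°, lat -20°.
Square 0, 9: +0·2° lon, +9·1° lat → SW at lon 0°, lat -11°.
Subsquare i=8, e=4: +8·0.0833333° lon, +4·0.0416667° lat → SW at lon 0.666667°, lat -10.8333°.
latitude -10.8333, longitude 0.6667.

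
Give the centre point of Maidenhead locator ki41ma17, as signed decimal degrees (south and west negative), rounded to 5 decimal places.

Field K=10, I=8: +10·20° lon, +8·10° lat → SW at lon 20°, lat -10°.
Square 4, 1: +4·2° lon, +1·1° lat → SW at lon 28°, lat -9°.
Subsquare m=12, a=0: +12·0.0833333° lon, +0·0.0416667° lat → SW at lon 29°, lat -9°.
Extended square 1, 7: +1·0.00833333° lon, +7·0.00416667° lat → SW at lon 29.0083°, lat -8.97083°.
Cell spans 0.00833333° lon × 0.00416667° lat. Centre is SW corner plus half of each.
latitude -8.96875, longitude 29.01250.

-8.96875, 29.01250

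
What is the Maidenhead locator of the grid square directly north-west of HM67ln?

HM67ko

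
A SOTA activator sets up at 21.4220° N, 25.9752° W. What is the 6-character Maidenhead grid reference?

Shift to the Maidenhead origin (180°W, 90°S): lon 154.0248, lat 111.4220.
Field: 154.0248/20 → 7 → H, 111.4220/10 → 11 → L; chars HL.
Square: 14.0248/2 → 7, 1.4220/1 → 1; chars 71.
Subsquare: 0.0248/0.0833333 → 0 → a, 0.4220/0.0416667 → 10 → k; chars ak.

HL71ak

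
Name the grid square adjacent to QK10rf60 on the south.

QK10re69

Latitude extended square 0; −1 → -1, wraps to 9, carry into subsquare.
Latitude subsquare f = 5; −1 → 4 = e.
The longitude characters are unchanged.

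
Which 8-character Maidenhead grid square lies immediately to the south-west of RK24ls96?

RK24ls85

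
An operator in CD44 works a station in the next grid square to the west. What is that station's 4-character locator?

CD34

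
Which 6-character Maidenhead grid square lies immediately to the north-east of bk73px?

BK74qa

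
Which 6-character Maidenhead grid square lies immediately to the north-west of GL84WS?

GL84vt

Longitude subsquare w = 22; −1 → 21 = v.
Latitude subsquare s = 18; +1 → 19 = t.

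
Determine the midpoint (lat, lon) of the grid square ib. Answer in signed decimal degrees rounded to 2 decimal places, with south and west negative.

-75.00, -10.00

Field I=8, B=1: +8·20° lon, +1·10° lat → SW at lon -20°, lat -80°.
Cell spans 20° lon × 10° lat. Centre is SW corner plus half of each.
latitude -75.00, longitude -10.00.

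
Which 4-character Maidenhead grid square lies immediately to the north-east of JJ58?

JJ69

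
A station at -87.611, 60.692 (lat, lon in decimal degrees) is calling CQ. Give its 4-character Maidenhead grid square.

MA02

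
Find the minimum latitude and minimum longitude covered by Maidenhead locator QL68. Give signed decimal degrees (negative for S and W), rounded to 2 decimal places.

28.00, 152.00

Field Q=16, L=11: +16·20° lon, +11·10° lat → SW at lon 140°, lat 20°.
Square 6, 8: +6·2° lon, +8·1° lat → SW at lon 152°, lat 28°.
latitude 28.00, longitude 152.00.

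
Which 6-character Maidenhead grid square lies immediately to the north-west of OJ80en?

OJ80do

Longitude subsquare e = 4; −1 → 3 = d.
Latitude subsquare n = 13; +1 → 14 = o.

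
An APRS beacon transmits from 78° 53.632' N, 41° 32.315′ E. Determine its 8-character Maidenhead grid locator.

LQ08sv44

Offset from 180°W / 90°S: lon 221.53858°, lat 168.89387°.
Field: 221.53858/20 → 11 → L, 168.89387/10 → 16 → Q; chars LQ.
Square: 1.53858/2 → 0, 8.89387/1 → 8; chars 08.
Subsquare: 1.53858/0.0833333 → 18 → s, 0.89387/0.0416667 → 21 → v; chars sv.
Extended square: 0.03858/0.00833333 → 4, 0.01887/0.00416667 → 4; chars 44.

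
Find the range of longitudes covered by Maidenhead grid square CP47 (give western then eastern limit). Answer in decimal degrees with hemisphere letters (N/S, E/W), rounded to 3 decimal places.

132.000° W, 130.000° W

Field C=2, P=15: +2·20° lon, +15·10° lat → SW at lon -140°, lat 60°.
Square 4, 7: +4·2° lon, +7·1° lat → SW at lon -132°, lat 67°.
Cell spans 2° lon × 1° lat.
west 132.000° W, east 130.000° W.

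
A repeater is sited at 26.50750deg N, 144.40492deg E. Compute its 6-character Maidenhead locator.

Add 180° to longitude and 90° to latitude: 324.4049, 116.5075.
Field (20°×10°, letters A–R): lon ⌊324.4049/20⌋ = 16 → Q; lat ⌊116.5075/10⌋ = 11 → L.
Square (2°×1°, digits 0–9): lon ⌊4.4049/2⌋ = 2; lat ⌊6.5075/1⌋ = 6.
Subsquare (5′×2.5′, letters a–x): lon ⌊0.4049/0.0833333⌋ = 4 → e; lat ⌊0.5075/0.0416667⌋ = 12 → m.

QL26em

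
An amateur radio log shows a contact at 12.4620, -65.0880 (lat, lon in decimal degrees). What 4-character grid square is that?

Add 180° to longitude and 90° to latitude: 114.91, 102.46.
Field: lon ⌊114.91/20⌋ = 5 → F; lat ⌊102.46/10⌋ = 10 → K.
Square: lon ⌊14.91/2⌋ = 7; lat ⌊2.46/1⌋ = 2.

FK72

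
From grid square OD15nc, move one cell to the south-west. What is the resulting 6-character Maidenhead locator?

OD15mb

Longitude subsquare n = 13; −1 → 12 = m.
Latitude subsquare c = 2; −1 → 1 = b.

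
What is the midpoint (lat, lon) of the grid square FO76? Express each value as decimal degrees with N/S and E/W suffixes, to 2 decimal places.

56.50° N, 65.00° W

Field F=5, O=14: +5·20° lon, +14·10° lat → SW at lon -80°, lat 50°.
Square 7, 6: +7·2° lon, +6·1° lat → SW at lon -66°, lat 56°.
Cell spans 2° lon × 1° lat. Centre is SW corner plus half of each.
latitude 56.50° N, longitude 65.00° W.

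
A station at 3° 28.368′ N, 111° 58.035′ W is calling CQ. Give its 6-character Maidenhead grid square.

DJ43al

Shift to the Maidenhead origin (180°W, 90°S): lon 68.0327, lat 93.4728.
Field (20°×10°, letters A–R): 68.0327/20 → 3 → D, 93.4728/10 → 9 → J; chars DJ.
Square (2°×1°, digits 0–9): 8.0327/2 → 4, 3.4728/1 → 3; chars 43.
Subsquare (5′×2.5′, letters a–x): 0.0327/0.0833333 → 0 → a, 0.4728/0.0416667 → 11 → l; chars al.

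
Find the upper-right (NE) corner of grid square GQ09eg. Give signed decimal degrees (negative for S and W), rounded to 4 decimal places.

79.2917, -59.5833

Field G=6, Q=16: +6·20° lon, +16·10° lat → SW at lon -60°, lat 70°.
Square 0, 9: +0·2° lon, +9·1° lat → SW at lon -60°, lat 79°.
Subsquare e=4, g=6: +4·0.0833333° lon, +6·0.0416667° lat → SW at lon -59.6667°, lat 79.25°.
Cell spans 0.0833333° lon × 0.0416667° lat. NE corner is SW corner plus one full cell.
latitude 79.2917, longitude -59.5833.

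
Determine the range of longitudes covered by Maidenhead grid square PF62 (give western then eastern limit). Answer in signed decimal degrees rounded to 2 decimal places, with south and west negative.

Field P=15, F=5: +15·20° lon, +5·10° lat → SW at lon 120°, lat -40°.
Square 6, 2: +6·2° lon, +2·1° lat → SW at lon 132°, lat -38°.
Cell spans 2° lon × 1° lat.
west 132.00, east 134.00.

132.00, 134.00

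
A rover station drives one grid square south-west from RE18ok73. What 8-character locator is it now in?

Longitude extended square 7; −1 → 6.
Latitude extended square 3; −1 → 2.

RE18ok62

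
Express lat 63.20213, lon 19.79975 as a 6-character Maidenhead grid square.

Shift to the Maidenhead origin (180°W, 90°S): lon 199.7997, lat 153.2021.
Field: 199.7997/20 → 9 → J, 153.2021/10 → 15 → P; chars JP.
Square: 19.7997/2 → 9, 3.2021/1 → 3; chars 93.
Subsquare: 1.7997/0.0833333 → 21 → v, 0.2021/0.0416667 → 4 → e; chars ve.

JP93ve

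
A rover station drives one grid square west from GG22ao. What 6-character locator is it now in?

GG12xo

Longitude subsquare a = 0; −1 → -1, wraps to 23 = x, carry into square.
Longitude square 2; −1 → 1.
The latitude characters are unchanged.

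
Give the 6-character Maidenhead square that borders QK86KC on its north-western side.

Longitude subsquare k = 10; −1 → 9 = j.
Latitude subsquare c = 2; +1 → 3 = d.

QK86jd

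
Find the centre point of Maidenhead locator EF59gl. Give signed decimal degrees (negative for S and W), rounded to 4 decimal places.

-30.5208, -89.4583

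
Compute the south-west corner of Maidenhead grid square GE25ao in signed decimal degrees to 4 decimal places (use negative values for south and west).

-44.4167, -56.0000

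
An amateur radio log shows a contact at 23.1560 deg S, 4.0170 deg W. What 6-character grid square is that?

IG76xu

Offset from 180°W / 90°S: lon 175.9830°, lat 66.8440°.
Field: lon ⌊175.9830/20⌋ = 8 → I; lat ⌊66.8440/10⌋ = 6 → G.
Square: lon ⌊15.9830/2⌋ = 7; lat ⌊6.8440/1⌋ = 6.
Subsquare: lon ⌊1.9830/0.0833333⌋ = 23 → x; lat ⌊0.8440/0.0416667⌋ = 20 → u.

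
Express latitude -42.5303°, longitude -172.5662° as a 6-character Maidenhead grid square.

Shift to the Maidenhead origin (180°W, 90°S): lon 7.4338, lat 47.4697.
Field (20°×10°, letters A–R): lon ⌊7.4338/20⌋ = 0 → A; lat ⌊47.4697/10⌋ = 4 → E.
Square (2°×1°, digits 0–9): lon ⌊7.4338/2⌋ = 3; lat ⌊7.4697/1⌋ = 7.
Subsquare (5′×2.5′, letters a–x): lon ⌊1.4338/0.0833333⌋ = 17 → r; lat ⌊0.4697/0.0416667⌋ = 11 → l.

AE37rl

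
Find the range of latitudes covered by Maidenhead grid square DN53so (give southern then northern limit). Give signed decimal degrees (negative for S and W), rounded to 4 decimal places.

43.5833, 43.6250

Field D=3, N=13: +3·20° lon, +13·10° lat → SW at lon -120°, lat 40°.
Square 5, 3: +5·2° lon, +3·1° lat → SW at lon -110°, lat 43°.
Subsquare s=18, o=14: +18·0.0833333° lon, +14·0.0416667° lat → SW at lon -108.5°, lat 43.5833°.
Cell spans 0.0833333° lon × 0.0416667° lat.
south 43.5833, north 43.6250.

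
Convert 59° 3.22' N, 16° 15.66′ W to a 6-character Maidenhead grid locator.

IO19ub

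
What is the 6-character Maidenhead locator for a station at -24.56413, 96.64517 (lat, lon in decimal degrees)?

Offset from 180°W / 90°S: lon 276.6452°, lat 65.4359°.
Field: 276.6452/20 → 13 → N, 65.4359/10 → 6 → G; chars NG.
Square: 16.6452/2 → 8, 5.4359/1 → 5; chars 85.
Subsquare: 0.6452/0.0833333 → 7 → h, 0.4359/0.0416667 → 10 → k; chars hk.

NG85hk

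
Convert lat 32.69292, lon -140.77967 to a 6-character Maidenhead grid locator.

Shift to the Maidenhead origin (180°W, 90°S): lon 39.2203, lat 122.6929.
Field: 39.2203/20 → 1 → B, 122.6929/10 → 12 → M; chars BM.
Square: 19.2203/2 → 9, 2.6929/1 → 2; chars 92.
Subsquare: 1.2203/0.0833333 → 14 → o, 0.6929/0.0416667 → 16 → q; chars oq.

BM92oq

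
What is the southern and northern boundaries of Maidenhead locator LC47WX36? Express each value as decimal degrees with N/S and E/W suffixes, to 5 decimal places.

62.01667° S, 62.01250° S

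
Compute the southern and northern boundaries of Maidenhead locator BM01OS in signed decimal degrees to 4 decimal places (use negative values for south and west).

Field B=1, M=12: +1·20° lon, +12·10° lat → SW at lon -160°, lat 30°.
Square 0, 1: +0·2° lon, +1·1° lat → SW at lon -160°, lat 31°.
Subsquare o=14, s=18: +14·0.0833333° lon, +18·0.0416667° lat → SW at lon -158.833°, lat 31.75°.
Cell spans 0.0833333° lon × 0.0416667° lat.
south 31.7500, north 31.7917.

31.7500, 31.7917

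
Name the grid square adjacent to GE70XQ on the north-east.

GE80ar

Longitude subsquare x = 23; +1 → 24, wraps to 0 = a, carry into square.
Longitude square 7; +1 → 8.
Latitude subsquare q = 16; +1 → 17 = r.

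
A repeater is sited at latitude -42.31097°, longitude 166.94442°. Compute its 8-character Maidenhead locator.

RE37lq35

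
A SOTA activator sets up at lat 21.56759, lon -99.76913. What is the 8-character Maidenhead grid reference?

Offset from 180°W / 90°S: lon 80.23087°, lat 111.56759°.
Field: lon ⌊80.23087/20⌋ = 4 → E; lat ⌊111.56759/10⌋ = 11 → L.
Square: lon ⌊0.23087/2⌋ = 0; lat ⌊1.56759/1⌋ = 1.
Subsquare: lon ⌊0.23087/0.0833333⌋ = 2 → c; lat ⌊0.56759/0.0416667⌋ = 13 → n.
Extended square: lon ⌊0.06420/0.00833333⌋ = 7; lat ⌊0.02592/0.00416667⌋ = 6.

EL01cn76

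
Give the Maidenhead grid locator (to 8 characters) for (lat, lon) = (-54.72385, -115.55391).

Add 180° to longitude and 90° to latitude: 64.44609, 35.27615.
Field: 64.44609/20 → 3 → D, 35.27615/10 → 3 → D; chars DD.
Square: 4.44609/2 → 2, 5.27615/1 → 5; chars 25.
Subsquare: 0.44609/0.0833333 → 5 → f, 0.27615/0.0416667 → 6 → g; chars fg.
Extended square: 0.02942/0.00833333 → 3, 0.02615/0.00416667 → 6; chars 36.

DD25fg36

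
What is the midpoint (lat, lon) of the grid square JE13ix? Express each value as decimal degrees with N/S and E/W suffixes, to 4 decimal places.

46.0208° S, 2.7083° E

Field J=9, E=4: +9·20° lon, +4·10° lat → SW at lon 0°, lat -50°.
Square 1, 3: +1·2° lon, +3·1° lat → SW at lon 2°, lat -47°.
Subsquare i=8, x=23: +8·0.0833333° lon, +23·0.0416667° lat → SW at lon 2.66667°, lat -46.0417°.
Cell spans 0.0833333° lon × 0.0416667° lat. Centre is SW corner plus half of each.
latitude 46.0208° S, longitude 2.7083° E.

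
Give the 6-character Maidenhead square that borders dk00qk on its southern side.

DK00qj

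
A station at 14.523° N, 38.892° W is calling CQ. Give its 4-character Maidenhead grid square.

HK04

Offset from 180°W / 90°S: lon 141.11°, lat 104.52°.
Field: lon ⌊141.11/20⌋ = 7 → H; lat ⌊104.52/10⌋ = 10 → K.
Square: lon ⌊1.11/2⌋ = 0; lat ⌊4.52/1⌋ = 4.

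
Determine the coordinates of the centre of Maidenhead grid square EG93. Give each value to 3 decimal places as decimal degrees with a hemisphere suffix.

Field E=4, G=6: +4·20° lon, +6·10° lat → SW at lon -100°, lat -30°.
Square 9, 3: +9·2° lon, +3·1° lat → SW at lon -82°, lat -27°.
Cell spans 2° lon × 1° lat. Centre is SW corner plus half of each.
latitude 26.500° S, longitude 81.000° W.

26.500° S, 81.000° W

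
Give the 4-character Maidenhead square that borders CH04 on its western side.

Longitude square 0; −1 → -1, wraps to 9, carry into field.
Longitude field C = 2; −1 → 1 = B.
The latitude characters are unchanged.

BH94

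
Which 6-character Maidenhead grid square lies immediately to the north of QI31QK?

QI31ql

Latitude subsquare k = 10; +1 → 11 = l.
The longitude characters are unchanged.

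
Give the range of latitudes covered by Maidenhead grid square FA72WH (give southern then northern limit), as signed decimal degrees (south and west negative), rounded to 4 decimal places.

-87.7083, -87.6667

Field F=5, A=0: +5·20° lon, +0·10° lat → SW at lon -80°, lat -90°.
Square 7, 2: +7·2° lon, +2·1° lat → SW at lon -66°, lat -88°.
Subsquare w=22, h=7: +22·0.0833333° lon, +7·0.0416667° lat → SW at lon -64.1667°, lat -87.7083°.
Cell spans 0.0833333° lon × 0.0416667° lat.
south -87.7083, north -87.6667.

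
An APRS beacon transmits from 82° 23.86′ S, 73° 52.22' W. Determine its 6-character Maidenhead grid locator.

FA37bo

Offset from 180°W / 90°S: lon 106.1297°, lat 7.6023°.
Field: 106.1297/20 → 5 → F, 7.6023/10 → 0 → A; chars FA.
Square: 6.1297/2 → 3, 7.6023/1 → 7; chars 37.
Subsquare: 0.1297/0.0833333 → 1 → b, 0.6023/0.0416667 → 14 → o; chars bo.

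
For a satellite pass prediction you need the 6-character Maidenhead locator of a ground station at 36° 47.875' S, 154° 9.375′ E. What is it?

Shift to the Maidenhead origin (180°W, 90°S): lon 334.1562, lat 53.2021.
Field: lon ⌊334.1562/20⌋ = 16 → Q; lat ⌊53.2021/10⌋ = 5 → F.
Square: lon ⌊14.1562/2⌋ = 7; lat ⌊3.2021/1⌋ = 3.
Subsquare: lon ⌊0.1562/0.0833333⌋ = 1 → b; lat ⌊0.2021/0.0416667⌋ = 4 → e.

QF73be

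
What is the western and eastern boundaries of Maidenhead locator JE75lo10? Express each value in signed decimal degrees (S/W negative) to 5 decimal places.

Field J=9, E=4: +9·20° lon, +4·10° lat → SW at lon 0°, lat -50°.
Square 7, 5: +7·2° lon, +5·1° lat → SW at lon 14°, lat -45°.
Subsquare l=11, o=14: +11·0.0833333° lon, +14·0.0416667° lat → SW at lon 14.9167°, lat -44.4167°.
Extended square 1, 0: +1·0.00833333° lon, +0·0.00416667° lat → SW at lon 14.925°, lat -44.4167°.
Cell spans 0.00833333° lon × 0.00416667° lat.
west 14.92500, east 14.93333.

14.92500, 14.93333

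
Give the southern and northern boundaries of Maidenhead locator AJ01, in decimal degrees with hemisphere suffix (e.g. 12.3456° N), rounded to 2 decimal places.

1.00° N, 2.00° N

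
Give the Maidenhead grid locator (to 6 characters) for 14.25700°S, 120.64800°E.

PH05hr

Shift to the Maidenhead origin (180°W, 90°S): lon 300.6480, lat 75.7430.
Field (20°×10°, letters A–R): 300.6480/20 → 15 → P, 75.7430/10 → 7 → H; chars PH.
Square (2°×1°, digits 0–9): 0.6480/2 → 0, 5.7430/1 → 5; chars 05.
Subsquare (5′×2.5′, letters a–x): 0.6480/0.0833333 → 7 → h, 0.7430/0.0416667 → 17 → r; chars hr.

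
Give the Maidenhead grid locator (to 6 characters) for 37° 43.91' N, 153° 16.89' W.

Add 180° to longitude and 90° to latitude: 26.7185, 127.7318.
Field (20°×10°, letters A–R): lon ⌊26.7185/20⌋ = 1 → B; lat ⌊127.7318/10⌋ = 12 → M.
Square (2°×1°, digits 0–9): lon ⌊6.7185/2⌋ = 3; lat ⌊7.7318/1⌋ = 7.
Subsquare (5′×2.5′, letters a–x): lon ⌊0.7185/0.0833333⌋ = 8 → i; lat ⌊0.7318/0.0416667⌋ = 17 → r.

BM37ir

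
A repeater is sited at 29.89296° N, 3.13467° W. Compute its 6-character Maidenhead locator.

Shift to the Maidenhead origin (180°W, 90°S): lon 176.8653, lat 119.8930.
Field: 176.8653/20 → 8 → I, 119.8930/10 → 11 → L; chars IL.
Square: 16.8653/2 → 8, 9.8930/1 → 9; chars 89.
Subsquare: 0.8653/0.0833333 → 10 → k, 0.8930/0.0416667 → 21 → v; chars kv.

IL89kv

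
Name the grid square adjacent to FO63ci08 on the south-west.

Longitude extended square 0; −1 → -1, wraps to 9, carry into subsquare.
Longitude subsquare c = 2; −1 → 1 = b.
Latitude extended square 8; −1 → 7.

FO63bi97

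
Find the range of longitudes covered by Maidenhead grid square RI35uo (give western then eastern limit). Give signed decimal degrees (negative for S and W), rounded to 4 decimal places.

167.6667, 167.7500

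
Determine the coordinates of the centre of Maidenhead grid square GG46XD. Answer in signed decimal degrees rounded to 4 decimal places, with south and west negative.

Field G=6, G=6: +6·20° lon, +6·10° lat → SW at lon -60°, lat -30°.
Square 4, 6: +4·2° lon, +6·1° lat → SW at lon -52°, lat -24°.
Subsquare x=23, d=3: +23·0.0833333° lon, +3·0.0416667° lat → SW at lon -50.0833°, lat -23.875°.
Cell spans 0.0833333° lon × 0.0416667° lat. Centre is SW corner plus half of each.
latitude -23.8542, longitude -50.0417.

-23.8542, -50.0417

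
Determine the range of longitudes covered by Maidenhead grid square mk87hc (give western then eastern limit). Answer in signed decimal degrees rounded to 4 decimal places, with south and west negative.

76.5833, 76.6667

Field M=12, K=10: +12·20° lon, +10·10° lat → SW at lon 60°, lat 10°.
Square 8, 7: +8·2° lon, +7·1° lat → SW at lon 76°, lat 17°.
Subsquare h=7, c=2: +7·0.0833333° lon, +2·0.0416667° lat → SW at lon 76.5833°, lat 17.0833°.
Cell spans 0.0833333° lon × 0.0416667° lat.
west 76.5833, east 76.6667.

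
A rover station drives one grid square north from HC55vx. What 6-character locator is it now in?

Latitude subsquare x = 23; +1 → 24, wraps to 0 = a, carry into square.
Latitude square 5; +1 → 6.
The longitude characters are unchanged.

HC56va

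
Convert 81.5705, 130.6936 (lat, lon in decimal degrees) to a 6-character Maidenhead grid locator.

PR51in

Offset from 180°W / 90°S: lon 310.6936°, lat 171.5705°.
Field: 310.6936/20 → 15 → P, 171.5705/10 → 17 → R; chars PR.
Square: 10.6936/2 → 5, 1.5705/1 → 1; chars 51.
Subsquare: 0.6936/0.0833333 → 8 → i, 0.5705/0.0416667 → 13 → n; chars in.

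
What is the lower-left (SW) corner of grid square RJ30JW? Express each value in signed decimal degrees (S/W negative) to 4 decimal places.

Field R=17, J=9: +17·20° lon, +9·10° lat → SW at lon 160°, lat 0°.
Square 3, 0: +3·2° lon, +0·1° lat → SW at lon 166°, lat 0°.
Subsquare j=9, w=22: +9·0.0833333° lon, +22·0.0416667° lat → SW at lon 166.75°, lat 0.916667°.
latitude 0.9167, longitude 166.7500.

0.9167, 166.7500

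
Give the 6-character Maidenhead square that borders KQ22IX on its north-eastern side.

Longitude subsquare i = 8; +1 → 9 = j.
Latitude subsquare x = 23; +1 → 24, wraps to 0 = a, carry into square.
Latitude square 2; +1 → 3.

KQ23ja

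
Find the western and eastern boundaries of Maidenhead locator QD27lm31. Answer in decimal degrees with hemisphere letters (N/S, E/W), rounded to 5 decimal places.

Field Q=16, D=3: +16·20° lon, +3·10° lat → SW at lon 140°, lat -60°.
Square 2, 7: +2·2° lon, +7·1° lat → SW at lon 144°, lat -53°.
Subsquare l=11, m=12: +11·0.0833333° lon, +12·0.0416667° lat → SW at lon 144.917°, lat -52.5°.
Extended square 3, 1: +3·0.00833333° lon, +1·0.00416667° lat → SW at lon 144.942°, lat -52.4958°.
Cell spans 0.00833333° lon × 0.00416667° lat.
west 144.94167° E, east 144.95000° E.

144.94167° E, 144.95000° E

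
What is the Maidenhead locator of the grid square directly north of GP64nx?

GP65na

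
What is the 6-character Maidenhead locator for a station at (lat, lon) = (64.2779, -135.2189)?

Add 180° to longitude and 90° to latitude: 44.7811, 154.2779.
Field (20°×10°, letters A–R): lon ⌊44.7811/20⌋ = 2 → C; lat ⌊154.2779/10⌋ = 15 → P.
Square (2°×1°, digits 0–9): lon ⌊4.7811/2⌋ = 2; lat ⌊4.2779/1⌋ = 4.
Subsquare (5′×2.5′, letters a–x): lon ⌊0.7811/0.0833333⌋ = 9 → j; lat ⌊0.2779/0.0416667⌋ = 6 → g.

CP24jg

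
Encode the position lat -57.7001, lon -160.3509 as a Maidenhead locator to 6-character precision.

AD92th

Offset from 180°W / 90°S: lon 19.6491°, lat 32.2999°.
Field (20°×10°, letters A–R): lon ⌊19.6491/20⌋ = 0 → A; lat ⌊32.2999/10⌋ = 3 → D.
Square (2°×1°, digits 0–9): lon ⌊19.6491/2⌋ = 9; lat ⌊2.2999/1⌋ = 2.
Subsquare (5′×2.5′, letters a–x): lon ⌊1.6491/0.0833333⌋ = 19 → t; lat ⌊0.2999/0.0416667⌋ = 7 → h.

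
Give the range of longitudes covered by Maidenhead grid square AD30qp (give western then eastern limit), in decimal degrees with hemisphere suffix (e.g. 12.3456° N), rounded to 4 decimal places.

Field A=0, D=3: +0·20° lon, +3·10° lat → SW at lon -180°, lat -60°.
Square 3, 0: +3·2° lon, +0·1° lat → SW at lon -174°, lat -60°.
Subsquare q=16, p=15: +16·0.0833333° lon, +15·0.0416667° lat → SW at lon -172.667°, lat -59.375°.
Cell spans 0.0833333° lon × 0.0416667° lat.
west 172.6667° W, east 172.5833° W.

172.6667° W, 172.5833° W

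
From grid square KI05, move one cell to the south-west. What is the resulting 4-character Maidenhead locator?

Longitude square 0; −1 → -1, wraps to 9, carry into field.
Longitude field K = 10; −1 → 9 = J.
Latitude square 5; −1 → 4.

JI94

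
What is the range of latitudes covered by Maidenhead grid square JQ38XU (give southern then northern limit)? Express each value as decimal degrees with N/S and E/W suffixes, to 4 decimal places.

78.8333° N, 78.8750° N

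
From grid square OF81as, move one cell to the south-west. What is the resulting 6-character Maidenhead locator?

OF71xr

Longitude subsquare a = 0; −1 → -1, wraps to 23 = x, carry into square.
Longitude square 8; −1 → 7.
Latitude subsquare s = 18; −1 → 17 = r.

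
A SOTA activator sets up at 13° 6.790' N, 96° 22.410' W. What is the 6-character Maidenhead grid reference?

EK13tc

Offset from 180°W / 90°S: lon 83.6265°, lat 103.1132°.
Field: lon ⌊83.6265/20⌋ = 4 → E; lat ⌊103.1132/10⌋ = 10 → K.
Square: lon ⌊3.6265/2⌋ = 1; lat ⌊3.1132/1⌋ = 3.
Subsquare: lon ⌊1.6265/0.0833333⌋ = 19 → t; lat ⌊0.1132/0.0416667⌋ = 2 → c.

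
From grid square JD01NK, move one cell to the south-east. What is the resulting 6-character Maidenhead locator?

JD01oj

Longitude subsquare n = 13; +1 → 14 = o.
Latitude subsquare k = 10; −1 → 9 = j.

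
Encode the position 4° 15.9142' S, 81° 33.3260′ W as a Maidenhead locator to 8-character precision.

EI95fr36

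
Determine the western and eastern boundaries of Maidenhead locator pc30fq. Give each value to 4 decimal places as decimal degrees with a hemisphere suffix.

126.4167° E, 126.5000° E

Field P=15, C=2: +15·20° lon, +2·10° lat → SW at lon 120°, lat -70°.
Square 3, 0: +3·2° lon, +0·1° lat → SW at lon 126°, lat -70°.
Subsquare f=5, q=16: +5·0.0833333° lon, +16·0.0416667° lat → SW at lon 126.417°, lat -69.3333°.
Cell spans 0.0833333° lon × 0.0416667° lat.
west 126.4167° E, east 126.5000° E.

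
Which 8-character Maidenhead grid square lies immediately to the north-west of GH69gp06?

GH69fp97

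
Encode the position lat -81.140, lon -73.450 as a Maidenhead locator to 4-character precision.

FA38

Add 180° to longitude and 90° to latitude: 106.55, 8.86.
Field: 106.55/20 → 5 → F, 8.86/10 → 0 → A; chars FA.
Square: 6.55/2 → 3, 8.86/1 → 8; chars 38.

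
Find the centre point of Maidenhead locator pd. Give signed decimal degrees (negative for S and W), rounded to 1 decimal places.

Field P=15, D=3: +15·20° lon, +3·10° lat → SW at lon 120°, lat -60°.
Cell spans 20° lon × 10° lat. Centre is SW corner plus half of each.
latitude -55.0, longitude 130.0.

-55.0, 130.0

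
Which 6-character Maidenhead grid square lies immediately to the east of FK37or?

Longitude subsquare o = 14; +1 → 15 = p.
The latitude characters are unchanged.

FK37pr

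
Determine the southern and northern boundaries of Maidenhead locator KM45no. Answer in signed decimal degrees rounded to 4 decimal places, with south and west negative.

35.5833, 35.6250

Field K=10, M=12: +10·20° lon, +12·10° lat → SW at lon 20°, lat 30°.
Square 4, 5: +4·2° lon, +5·1° lat → SW at lon 28°, lat 35°.
Subsquare n=13, o=14: +13·0.0833333° lon, +14·0.0416667° lat → SW at lon 29.0833°, lat 35.5833°.
Cell spans 0.0833333° lon × 0.0416667° lat.
south 35.5833, north 35.6250.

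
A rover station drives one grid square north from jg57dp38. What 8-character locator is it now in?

JG57dp39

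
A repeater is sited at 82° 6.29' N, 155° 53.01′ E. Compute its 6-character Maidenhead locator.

QR72wc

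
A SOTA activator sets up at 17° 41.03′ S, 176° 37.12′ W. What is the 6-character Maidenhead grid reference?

Offset from 180°W / 90°S: lon 3.3813°, lat 72.3162°.
Field: 3.3813/20 → 0 → A, 72.3162/10 → 7 → H; chars AH.
Square: 3.3813/2 → 1, 2.3162/1 → 2; chars 12.
Subsquare: 1.3813/0.0833333 → 16 → q, 0.3162/0.0416667 → 7 → h; chars qh.

AH12qh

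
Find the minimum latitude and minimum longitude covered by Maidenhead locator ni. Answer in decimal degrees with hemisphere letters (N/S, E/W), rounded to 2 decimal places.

10.00° S, 80.00° E

Field N=13, I=8: +13·20° lon, +8·10° lat → SW at lon 80°, lat -10°.
latitude 10.00° S, longitude 80.00° E.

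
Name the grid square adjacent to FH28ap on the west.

FH18xp

Longitude subsquare a = 0; −1 → -1, wraps to 23 = x, carry into square.
Longitude square 2; −1 → 1.
The latitude characters are unchanged.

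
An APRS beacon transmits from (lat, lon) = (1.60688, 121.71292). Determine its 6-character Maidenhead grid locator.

PJ01uo

Add 180° to longitude and 90° to latitude: 301.7129, 91.6069.
Field (20°×10°, letters A–R): lon ⌊301.7129/20⌋ = 15 → P; lat ⌊91.6069/10⌋ = 9 → J.
Square (2°×1°, digits 0–9): lon ⌊1.7129/2⌋ = 0; lat ⌊1.6069/1⌋ = 1.
Subsquare (5′×2.5′, letters a–x): lon ⌊1.7129/0.0833333⌋ = 20 → u; lat ⌊0.6069/0.0416667⌋ = 14 → o.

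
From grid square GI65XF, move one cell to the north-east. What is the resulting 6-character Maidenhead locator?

GI75ag

Longitude subsquare x = 23; +1 → 24, wraps to 0 = a, carry into square.
Longitude square 6; +1 → 7.
Latitude subsquare f = 5; +1 → 6 = g.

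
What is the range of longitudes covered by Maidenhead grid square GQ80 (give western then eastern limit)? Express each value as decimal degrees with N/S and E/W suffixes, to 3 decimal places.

Field G=6, Q=16: +6·20° lon, +16·10° lat → SW at lon -60°, lat 70°.
Square 8, 0: +8·2° lon, +0·1° lat → SW at lon -44°, lat 70°.
Cell spans 2° lon × 1° lat.
west 44.000° W, east 42.000° W.

44.000° W, 42.000° W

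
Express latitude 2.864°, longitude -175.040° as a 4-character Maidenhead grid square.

Offset from 180°W / 90°S: lon 4.96°, lat 92.86°.
Field (20°×10°, letters A–R): 4.96/20 → 0 → A, 92.86/10 → 9 → J; chars AJ.
Square (2°×1°, digits 0–9): 4.96/2 → 2, 2.86/1 → 2; chars 22.

AJ22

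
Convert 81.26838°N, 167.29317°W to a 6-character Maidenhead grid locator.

Offset from 180°W / 90°S: lon 12.7068°, lat 171.2684°.
Field (20°×10°, letters A–R): lon ⌊12.7068/20⌋ = 0 → A; lat ⌊171.2684/10⌋ = 17 → R.
Square (2°×1°, digits 0–9): lon ⌊12.7068/2⌋ = 6; lat ⌊1.2684/1⌋ = 1.
Subsquare (5′×2.5′, letters a–x): lon ⌊0.7068/0.0833333⌋ = 8 → i; lat ⌊0.2684/0.0416667⌋ = 6 → g.

AR61ig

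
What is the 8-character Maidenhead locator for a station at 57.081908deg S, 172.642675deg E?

Offset from 180°W / 90°S: lon 352.64267°, lat 32.91809°.
Field: 352.64267/20 → 17 → R, 32.91809/10 → 3 → D; chars RD.
Square: 12.64267/2 → 6, 2.91809/1 → 2; chars 62.
Subsquare: 0.64267/0.0833333 → 7 → h, 0.91809/0.0416667 → 22 → w; chars hw.
Extended square: 0.05934/0.00833333 → 7, 0.00143/0.00416667 → 0; chars 70.

RD62hw70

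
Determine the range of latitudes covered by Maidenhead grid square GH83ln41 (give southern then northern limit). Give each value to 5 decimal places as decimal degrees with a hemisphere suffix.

Field G=6, H=7: +6·20° lon, +7·10° lat → SW at lon -60°, lat -20°.
Square 8, 3: +8·2° lon, +3·1° lat → SW at lon -44°, lat -17°.
Subsquare l=11, n=13: +11·0.0833333° lon, +13·0.0416667° lat → SW at lon -43.0833°, lat -16.4583°.
Extended square 4, 1: +4·0.00833333° lon, +1·0.00416667° lat → SW at lon -43.05°, lat -16.4542°.
Cell spans 0.00833333° lon × 0.00416667° lat.
south 16.45417° S, north 16.45000° S.

16.45417° S, 16.45000° S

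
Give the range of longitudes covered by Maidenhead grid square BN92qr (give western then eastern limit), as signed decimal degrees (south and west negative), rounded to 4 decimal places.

-140.6667, -140.5833

Field B=1, N=13: +1·20° lon, +13·10° lat → SW at lon -160°, lat 40°.
Square 9, 2: +9·2° lon, +2·1° lat → SW at lon -142°, lat 42°.
Subsquare q=16, r=17: +16·0.0833333° lon, +17·0.0416667° lat → SW at lon -140.667°, lat 42.7083°.
Cell spans 0.0833333° lon × 0.0416667° lat.
west -140.6667, east -140.5833.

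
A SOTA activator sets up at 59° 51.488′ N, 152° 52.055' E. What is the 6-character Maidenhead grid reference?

QO69ku

Add 180° to longitude and 90° to latitude: 332.8676, 149.8581.
Field: 332.8676/20 → 16 → Q, 149.8581/10 → 14 → O; chars QO.
Square: 12.8676/2 → 6, 9.8581/1 → 9; chars 69.
Subsquare: 0.8676/0.0833333 → 10 → k, 0.8581/0.0416667 → 20 → u; chars ku.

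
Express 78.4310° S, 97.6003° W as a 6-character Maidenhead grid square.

EB11en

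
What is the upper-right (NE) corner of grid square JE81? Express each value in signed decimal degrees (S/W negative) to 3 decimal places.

Field J=9, E=4: +9·20° lon, +4·10° lat → SW at lon 0°, lat -50°.
Square 8, 1: +8·2° lon, +1·1° lat → SW at lon 16°, lat -49°.
Cell spans 2° lon × 1° lat. NE corner is SW corner plus one full cell.
latitude -48.000, longitude 18.000.

-48.000, 18.000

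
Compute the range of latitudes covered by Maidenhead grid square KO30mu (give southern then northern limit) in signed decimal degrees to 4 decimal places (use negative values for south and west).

50.8333, 50.8750

Field K=10, O=14: +10·20° lon, +14·10° lat → SW at lon 20°, lat 50°.
Square 3, 0: +3·2° lon, +0·1° lat → SW at lon 26°, lat 50°.
Subsquare m=12, u=20: +12·0.0833333° lon, +20·0.0416667° lat → SW at lon 27°, lat 50.8333°.
Cell spans 0.0833333° lon × 0.0416667° lat.
south 50.8333, north 50.8750.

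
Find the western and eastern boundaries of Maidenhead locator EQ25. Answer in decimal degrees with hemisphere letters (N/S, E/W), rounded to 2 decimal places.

96.00° W, 94.00° W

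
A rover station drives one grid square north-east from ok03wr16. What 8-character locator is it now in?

Longitude extended square 1; +1 → 2.
Latitude extended square 6; +1 → 7.

OK03wr27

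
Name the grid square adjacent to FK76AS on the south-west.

FK66xr

Longitude subsquare a = 0; −1 → -1, wraps to 23 = x, carry into square.
Longitude square 7; −1 → 6.
Latitude subsquare s = 18; −1 → 17 = r.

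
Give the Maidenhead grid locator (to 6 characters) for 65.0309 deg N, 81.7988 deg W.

EP95ca

Offset from 180°W / 90°S: lon 98.2012°, lat 155.0309°.
Field (20°×10°, letters A–R): 98.2012/20 → 4 → E, 155.0309/10 → 15 → P; chars EP.
Square (2°×1°, digits 0–9): 18.2012/2 → 9, 5.0309/1 → 5; chars 95.
Subsquare (5′×2.5′, letters a–x): 0.2012/0.0833333 → 2 → c, 0.0309/0.0416667 → 0 → a; chars ca.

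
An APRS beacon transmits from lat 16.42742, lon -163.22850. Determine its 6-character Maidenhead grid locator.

AK86jk

Add 180° to longitude and 90° to latitude: 16.7715, 106.4274.
Field (20°×10°, letters A–R): lon ⌊16.7715/20⌋ = 0 → A; lat ⌊106.4274/10⌋ = 10 → K.
Square (2°×1°, digits 0–9): lon ⌊16.7715/2⌋ = 8; lat ⌊6.4274/1⌋ = 6.
Subsquare (5′×2.5′, letters a–x): lon ⌊0.7715/0.0833333⌋ = 9 → j; lat ⌊0.4274/0.0416667⌋ = 10 → k.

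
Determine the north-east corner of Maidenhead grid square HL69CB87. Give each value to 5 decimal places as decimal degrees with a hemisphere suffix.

Field H=7, L=11: +7·20° lon, +11·10° lat → SW at lon -40°, lat 20°.
Square 6, 9: +6·2° lon, +9·1° lat → SW at lon -28°, lat 29°.
Subsquare c=2, b=1: +2·0.0833333° lon, +1·0.0416667° lat → SW at lon -27.8333°, lat 29.0417°.
Extended square 8, 7: +8·0.00833333° lon, +7·0.00416667° lat → SW at lon -27.7667°, lat 29.0708°.
Cell spans 0.00833333° lon × 0.00416667° lat. NE corner is SW corner plus one full cell.
latitude 29.07500° N, longitude 27.75833° W.

29.07500° N, 27.75833° W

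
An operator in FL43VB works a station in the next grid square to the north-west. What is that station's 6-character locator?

FL43uc

Longitude subsquare v = 21; −1 → 20 = u.
Latitude subsquare b = 1; +1 → 2 = c.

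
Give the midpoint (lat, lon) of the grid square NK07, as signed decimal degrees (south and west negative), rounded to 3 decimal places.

17.500, 81.000

Field N=13, K=10: +13·20° lon, +10·10° lat → SW at lon 80°, lat 10°.
Square 0, 7: +0·2° lon, +7·1° lat → SW at lon 80°, lat 17°.
Cell spans 2° lon × 1° lat. Centre is SW corner plus half of each.
latitude 17.500, longitude 81.000.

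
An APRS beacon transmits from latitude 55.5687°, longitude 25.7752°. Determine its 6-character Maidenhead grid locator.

KO25vn

Add 180° to longitude and 90° to latitude: 205.7752, 145.5687.
Field (20°×10°, letters A–R): 205.7752/20 → 10 → K, 145.5687/10 → 14 → O; chars KO.
Square (2°×1°, digits 0–9): 5.7752/2 → 2, 5.5687/1 → 5; chars 25.
Subsquare (5′×2.5′, letters a–x): 1.7752/0.0833333 → 21 → v, 0.5687/0.0416667 → 13 → n; chars vn.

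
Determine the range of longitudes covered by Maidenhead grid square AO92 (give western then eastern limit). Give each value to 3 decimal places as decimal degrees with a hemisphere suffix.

162.000° W, 160.000° W

Field A=0, O=14: +0·20° lon, +14·10° lat → SW at lon -180°, lat 50°.
Square 9, 2: +9·2° lon, +2·1° lat → SW at lon -162°, lat 52°.
Cell spans 2° lon × 1° lat.
west 162.000° W, east 160.000° W.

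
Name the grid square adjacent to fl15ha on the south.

FL14hx

Latitude subsquare a = 0; −1 → -1, wraps to 23 = x, carry into square.
Latitude square 5; −1 → 4.
The longitude characters are unchanged.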